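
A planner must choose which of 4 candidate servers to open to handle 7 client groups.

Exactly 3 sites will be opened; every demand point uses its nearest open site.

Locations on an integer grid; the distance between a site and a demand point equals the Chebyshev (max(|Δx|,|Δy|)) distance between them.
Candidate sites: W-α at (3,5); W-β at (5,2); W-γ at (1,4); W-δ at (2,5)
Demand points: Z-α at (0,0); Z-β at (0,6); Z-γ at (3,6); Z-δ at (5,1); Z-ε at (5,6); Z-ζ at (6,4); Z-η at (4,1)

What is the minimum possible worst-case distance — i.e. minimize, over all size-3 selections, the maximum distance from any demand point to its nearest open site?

Open {W-α, W-β, W-γ}.
  Farthest demand point is Z-α at distance 4 (to W-γ); all others are ≤ 4.
With {W-α, W-γ, W-δ} the worst case is 4.
With {W-β, W-γ, W-δ} the worst case is 4.
No size-3 selection achieves below 4.

4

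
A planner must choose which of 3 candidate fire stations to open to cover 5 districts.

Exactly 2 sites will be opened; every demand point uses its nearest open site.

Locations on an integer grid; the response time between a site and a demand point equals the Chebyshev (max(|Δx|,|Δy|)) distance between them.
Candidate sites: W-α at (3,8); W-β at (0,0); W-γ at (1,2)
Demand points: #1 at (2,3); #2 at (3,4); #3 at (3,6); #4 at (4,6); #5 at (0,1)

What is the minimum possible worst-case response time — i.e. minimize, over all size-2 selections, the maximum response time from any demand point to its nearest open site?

2

Open {W-α, W-γ}.
  Farthest demand point is #2 at response time 2 (to W-γ); all others are ≤ 2.
With {W-α, W-β} the worst case is 4.
With {W-β, W-γ} the worst case is 4.
No size-2 selection achieves below 2.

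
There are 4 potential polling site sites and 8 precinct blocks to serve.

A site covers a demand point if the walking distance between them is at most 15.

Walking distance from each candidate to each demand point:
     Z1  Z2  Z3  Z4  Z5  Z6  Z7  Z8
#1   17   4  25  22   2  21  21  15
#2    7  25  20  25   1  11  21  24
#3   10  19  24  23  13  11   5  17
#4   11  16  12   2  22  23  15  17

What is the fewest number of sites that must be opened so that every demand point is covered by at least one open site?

Coverage sets (demand points within 15 of each site):
  #1: {Z2, Z5, Z8}
  #2: {Z1, Z5, Z6}
  #3: {Z1, Z5, Z6, Z7}
  #4: {Z1, Z3, Z4, Z7}
No 2 sites suffice: every size-2 union leaves at least one demand point uncovered.
But {#1, #2, #4} covers everything, so the minimum is 3.

3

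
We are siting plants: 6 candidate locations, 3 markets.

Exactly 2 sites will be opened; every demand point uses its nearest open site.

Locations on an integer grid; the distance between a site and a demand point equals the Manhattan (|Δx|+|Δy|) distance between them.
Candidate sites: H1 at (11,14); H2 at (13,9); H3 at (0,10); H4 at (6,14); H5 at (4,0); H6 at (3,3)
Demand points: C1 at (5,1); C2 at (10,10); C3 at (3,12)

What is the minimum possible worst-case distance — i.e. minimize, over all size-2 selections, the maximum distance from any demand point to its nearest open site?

8

Open {H4, H5}.
  Farthest demand point is C2 at distance 8 (to H4); all others are ≤ 8.
With {H4, H6} the worst case is 8.
With {H1, H6} the worst case is 9.
No size-2 selection achieves below 8.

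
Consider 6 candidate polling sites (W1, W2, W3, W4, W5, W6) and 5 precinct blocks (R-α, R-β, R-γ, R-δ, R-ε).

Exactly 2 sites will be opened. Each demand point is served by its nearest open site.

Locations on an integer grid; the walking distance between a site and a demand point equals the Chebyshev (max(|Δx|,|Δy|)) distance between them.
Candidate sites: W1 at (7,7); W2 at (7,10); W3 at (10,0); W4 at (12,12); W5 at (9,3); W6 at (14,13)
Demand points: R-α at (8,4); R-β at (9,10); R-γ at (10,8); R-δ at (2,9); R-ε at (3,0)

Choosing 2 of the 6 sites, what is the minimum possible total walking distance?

17

Open {W2, W5}.
  R-α→W5 1, R-β→W2 2, R-γ→W2 3, R-δ→W2 5, R-ε→W5 6  ⇒ total 17.
Compare {W1, W5}: total 18.
Compare {W1, W2}: total 20.
No size-2 selection does better; minimum is 17.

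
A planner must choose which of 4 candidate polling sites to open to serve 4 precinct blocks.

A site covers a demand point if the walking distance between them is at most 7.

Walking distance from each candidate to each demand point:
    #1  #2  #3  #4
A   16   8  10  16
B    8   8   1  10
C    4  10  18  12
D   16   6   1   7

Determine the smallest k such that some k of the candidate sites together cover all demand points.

Coverage sets (demand points within 7 of each site):
  A: {}
  B: {#3}
  C: {#1}
  D: {#2, #3, #4}
No single site covers all 4 demand points.
But {C, D} covers everything, so the minimum is 2.

2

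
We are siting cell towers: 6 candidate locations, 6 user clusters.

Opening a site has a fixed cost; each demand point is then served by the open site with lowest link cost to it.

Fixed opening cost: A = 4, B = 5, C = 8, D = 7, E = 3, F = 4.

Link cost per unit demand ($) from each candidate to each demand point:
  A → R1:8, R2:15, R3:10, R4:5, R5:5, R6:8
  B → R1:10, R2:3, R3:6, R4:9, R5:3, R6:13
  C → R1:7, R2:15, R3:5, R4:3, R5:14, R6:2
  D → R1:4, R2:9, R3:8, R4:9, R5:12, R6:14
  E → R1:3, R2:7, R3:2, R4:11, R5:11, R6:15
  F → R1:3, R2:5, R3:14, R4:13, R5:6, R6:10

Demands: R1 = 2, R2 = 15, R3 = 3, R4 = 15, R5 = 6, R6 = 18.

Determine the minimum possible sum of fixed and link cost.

172

Open {B, C, E}: assign each demand point to its cheapest open site.
  R1→E 2×3=6, R2→B 15×3=45, R3→E 3×2=6, R4→C 15×3=45, R5→B 6×3=18, R6→C 18×2=36
  link cost 156, fixed 16 → total 172.
Compare {A, B, C, E}: link cost 156 + fixed 20 = 176.
Compare {B, C, E, F}: link cost 156 + fixed 20 = 176.
Compare {B, C, D, E}: link cost 156 + fixed 23 = 179.
All other subsets cost ≥ 176. Minimum total cost: 172.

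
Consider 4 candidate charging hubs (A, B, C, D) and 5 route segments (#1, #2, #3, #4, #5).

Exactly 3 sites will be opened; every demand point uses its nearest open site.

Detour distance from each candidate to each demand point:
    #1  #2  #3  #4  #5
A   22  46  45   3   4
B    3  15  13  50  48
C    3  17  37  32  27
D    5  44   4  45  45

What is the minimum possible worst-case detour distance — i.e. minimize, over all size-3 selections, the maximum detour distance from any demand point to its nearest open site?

Open {A, B, C}.
  Farthest demand point is #2 at detour distance 15 (to B); all others are ≤ 15.
With {A, B, D} the worst case is 15.
With {A, C, D} the worst case is 17.
No size-3 selection achieves below 15.

15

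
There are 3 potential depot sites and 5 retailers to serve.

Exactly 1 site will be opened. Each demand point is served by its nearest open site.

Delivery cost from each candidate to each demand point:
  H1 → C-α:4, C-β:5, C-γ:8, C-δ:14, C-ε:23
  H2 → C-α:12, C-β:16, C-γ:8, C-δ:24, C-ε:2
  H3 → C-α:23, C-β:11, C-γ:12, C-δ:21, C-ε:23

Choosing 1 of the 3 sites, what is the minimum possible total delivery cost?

54

Open {H1}.
  C-α→H1 4, C-β→H1 5, C-γ→H1 8, C-δ→H1 14, C-ε→H1 23  ⇒ total 54.
Compare {H2}: total 62.
Compare {H3}: total 90.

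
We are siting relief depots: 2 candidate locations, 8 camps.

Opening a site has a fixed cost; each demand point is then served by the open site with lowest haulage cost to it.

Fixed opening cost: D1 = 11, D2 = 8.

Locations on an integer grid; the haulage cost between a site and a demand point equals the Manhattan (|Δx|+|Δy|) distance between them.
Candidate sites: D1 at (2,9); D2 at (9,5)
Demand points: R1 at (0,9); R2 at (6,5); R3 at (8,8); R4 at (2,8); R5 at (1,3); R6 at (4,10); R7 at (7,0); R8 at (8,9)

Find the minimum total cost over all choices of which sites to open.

Open {D1, D2}: assign each demand point to its cheapest open site.
  R1→D1 2, R2→D2 3, R3→D2 4, R4→D1 1, R5→D1 7, R6→D1 3, R7→D2 7, R8→D2 5
  haulage cost 32, fixed 19 → total 51.
Compare {D1}: haulage cost 48 + fixed 11 = 59.
Compare {D2}: haulage cost 62 + fixed 8 = 70.

51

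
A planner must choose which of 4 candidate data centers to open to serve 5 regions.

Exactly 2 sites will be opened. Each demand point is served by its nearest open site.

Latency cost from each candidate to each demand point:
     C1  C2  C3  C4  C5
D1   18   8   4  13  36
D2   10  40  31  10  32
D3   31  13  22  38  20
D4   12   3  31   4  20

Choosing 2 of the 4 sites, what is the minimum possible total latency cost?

Open {D1, D4}.
  C1→D4 12, C2→D4 3, C3→D1 4, C4→D4 4, C5→D4 20  ⇒ total 43.
Compare {D3, D4}: total 61.
Compare {D1, D3}: total 63.
No size-2 selection does better; minimum is 43.

43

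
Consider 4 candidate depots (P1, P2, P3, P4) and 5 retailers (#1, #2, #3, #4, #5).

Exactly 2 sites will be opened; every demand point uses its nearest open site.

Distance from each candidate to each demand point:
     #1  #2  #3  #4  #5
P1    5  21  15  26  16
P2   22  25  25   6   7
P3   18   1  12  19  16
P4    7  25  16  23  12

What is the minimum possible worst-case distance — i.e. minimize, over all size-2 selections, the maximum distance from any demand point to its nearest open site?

Open {P2, P3}.
  Farthest demand point is #1 at distance 18 (to P3); all others are ≤ 18.
With {P1, P3} the worst case is 19.
With {P3, P4} the worst case is 19.
No size-2 selection achieves below 18.

18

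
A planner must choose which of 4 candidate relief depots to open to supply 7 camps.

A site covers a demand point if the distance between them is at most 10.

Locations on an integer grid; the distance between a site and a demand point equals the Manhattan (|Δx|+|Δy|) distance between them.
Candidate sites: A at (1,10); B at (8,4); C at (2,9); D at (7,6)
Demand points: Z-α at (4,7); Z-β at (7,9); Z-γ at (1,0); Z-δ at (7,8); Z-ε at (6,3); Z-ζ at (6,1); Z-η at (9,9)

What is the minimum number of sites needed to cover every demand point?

Coverage sets (demand points within 10 of each site):
  A: {Z-α, Z-β, Z-γ, Z-δ, Z-η}
  B: {Z-α, Z-β, Z-δ, Z-ε, Z-ζ, Z-η}
  C: {Z-α, Z-β, Z-γ, Z-δ, Z-ε, Z-η}
  D: {Z-α, Z-β, Z-δ, Z-ε, Z-ζ, Z-η}
No single site covers all 7 demand points.
But {A, B} covers everything, so the minimum is 2.

2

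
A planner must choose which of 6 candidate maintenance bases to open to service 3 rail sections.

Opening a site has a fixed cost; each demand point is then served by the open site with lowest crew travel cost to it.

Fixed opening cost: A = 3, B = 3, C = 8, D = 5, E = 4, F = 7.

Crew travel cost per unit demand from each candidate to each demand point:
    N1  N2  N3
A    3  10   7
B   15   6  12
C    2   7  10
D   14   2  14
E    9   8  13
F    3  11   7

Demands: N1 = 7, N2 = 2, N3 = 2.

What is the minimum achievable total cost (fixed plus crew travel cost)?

47

Open {A, D}: assign each demand point to its cheapest open site.
  N1→A 7×3=21, N2→D 2×2=4, N3→A 2×7=14
  crew travel cost 39, fixed 8 → total 47.
Compare {A, C, D}: crew travel cost 32 + fixed 16 = 48.
Compare {A, B, D}: crew travel cost 39 + fixed 11 = 50.
Compare {C, D}: crew travel cost 38 + fixed 13 = 51.
All other subsets cost ≥ 48. Minimum total cost: 47.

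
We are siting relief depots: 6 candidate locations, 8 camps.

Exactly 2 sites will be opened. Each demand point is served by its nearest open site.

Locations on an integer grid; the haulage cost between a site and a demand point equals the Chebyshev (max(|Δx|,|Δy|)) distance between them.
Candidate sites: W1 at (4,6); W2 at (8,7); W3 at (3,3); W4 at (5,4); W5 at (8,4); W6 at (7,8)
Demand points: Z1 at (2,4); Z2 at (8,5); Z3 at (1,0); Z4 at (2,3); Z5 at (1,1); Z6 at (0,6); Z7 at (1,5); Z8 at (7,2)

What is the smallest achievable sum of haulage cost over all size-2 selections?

15

Open {W3, W5}.
  Z1→W3 1, Z2→W5 1, Z3→W3 3, Z4→W3 1, Z5→W3 2, Z6→W3 3, Z7→W3 2, Z8→W5 2  ⇒ total 15.
Compare {W3, W4}: total 17.
Compare {W2, W3}: total 18.
No size-2 selection does better; minimum is 15.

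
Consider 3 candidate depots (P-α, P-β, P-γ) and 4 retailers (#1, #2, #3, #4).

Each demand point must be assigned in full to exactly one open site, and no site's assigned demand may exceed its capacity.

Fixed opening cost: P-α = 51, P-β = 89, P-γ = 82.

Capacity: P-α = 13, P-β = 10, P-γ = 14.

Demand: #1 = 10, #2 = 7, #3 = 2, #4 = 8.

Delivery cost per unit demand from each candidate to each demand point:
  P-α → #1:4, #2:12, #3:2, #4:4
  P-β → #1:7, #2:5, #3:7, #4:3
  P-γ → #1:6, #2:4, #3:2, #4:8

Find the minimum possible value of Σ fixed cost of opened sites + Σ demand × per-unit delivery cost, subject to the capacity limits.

Open {P-α, P-β, P-γ}; cheapest assignment that respects the capacities:
  P-α (cap 13, load 12): #1, #3 — cost 10×4 + 2×2 = 44
  P-β (cap 10, load 8): #4 — cost 8×3 = 24
  P-γ (cap 14, load 7): #2 — cost 7×4 = 28
  Shipping 96, fixed 222 → total 318.
  Any other capacity-feasible assignment to {P-α, P-β, P-γ} ships for at least 96.
Total demand is 27; every other set of sites either has combined capacity below 27 or cannot fit the demands without splitting one across sites, so {P-α, P-β, P-γ} is the only feasible choice of open sites. Minimum: 318.

318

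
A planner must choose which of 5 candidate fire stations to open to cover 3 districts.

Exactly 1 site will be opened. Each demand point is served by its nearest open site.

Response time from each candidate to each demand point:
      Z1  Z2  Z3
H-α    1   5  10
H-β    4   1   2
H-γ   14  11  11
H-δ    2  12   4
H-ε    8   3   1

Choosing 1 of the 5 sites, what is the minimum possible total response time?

Open {H-β}.
  Z1→H-β 4, Z2→H-β 1, Z3→H-β 2  ⇒ total 7.
Compare {H-ε}: total 12.
Compare {H-α}: total 16.
No size-1 selection does better; minimum is 7.

7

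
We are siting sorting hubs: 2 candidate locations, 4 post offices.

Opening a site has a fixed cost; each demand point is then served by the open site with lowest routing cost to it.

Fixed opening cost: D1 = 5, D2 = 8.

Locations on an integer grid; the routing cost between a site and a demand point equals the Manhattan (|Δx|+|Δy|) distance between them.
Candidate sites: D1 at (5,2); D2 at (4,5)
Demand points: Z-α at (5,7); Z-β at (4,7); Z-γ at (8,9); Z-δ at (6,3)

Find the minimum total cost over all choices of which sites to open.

25

Open {D2}: assign each demand point to its cheapest open site.
  Z-α→D2 3, Z-β→D2 2, Z-γ→D2 8, Z-δ→D2 4
  routing cost 17, fixed 8 → total 25.
Compare {D1}: routing cost 23 + fixed 5 = 28.
Compare {D1, D2}: routing cost 15 + fixed 13 = 28.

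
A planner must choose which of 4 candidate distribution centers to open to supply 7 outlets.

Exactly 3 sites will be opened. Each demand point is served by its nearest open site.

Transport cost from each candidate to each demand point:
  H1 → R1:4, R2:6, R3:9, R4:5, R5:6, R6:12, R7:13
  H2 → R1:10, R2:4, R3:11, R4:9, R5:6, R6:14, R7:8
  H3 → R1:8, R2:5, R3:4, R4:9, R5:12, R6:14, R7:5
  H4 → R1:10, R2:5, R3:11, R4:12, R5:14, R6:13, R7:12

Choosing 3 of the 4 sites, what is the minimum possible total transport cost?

Open {H1, H2, H3}.
  R1→H1 4, R2→H2 4, R3→H3 4, R4→H1 5, R5→H1 6, R6→H1 12, R7→H3 5  ⇒ total 40.
Compare {H1, H3, H4}: total 41.
Compare {H1, H2, H4}: total 48.
No size-3 selection does better; minimum is 40.

40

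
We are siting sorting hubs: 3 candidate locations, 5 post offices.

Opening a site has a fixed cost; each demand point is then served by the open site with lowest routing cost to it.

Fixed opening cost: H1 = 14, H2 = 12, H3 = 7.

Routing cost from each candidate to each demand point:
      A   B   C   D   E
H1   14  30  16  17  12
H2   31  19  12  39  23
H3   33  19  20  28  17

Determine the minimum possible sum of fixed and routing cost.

99

Open {H1, H3}: assign each demand point to its cheapest open site.
  A→H1 14, B→H3 19, C→H1 16, D→H1 17, E→H1 12
  routing cost 78, fixed 21 → total 99.
Compare {H1, H2}: routing cost 74 + fixed 26 = 100.
Compare {H1}: routing cost 89 + fixed 14 = 103.
Compare {H1, H2, H3}: routing cost 74 + fixed 33 = 107.
All other subsets cost ≥ 100. Minimum total cost: 99.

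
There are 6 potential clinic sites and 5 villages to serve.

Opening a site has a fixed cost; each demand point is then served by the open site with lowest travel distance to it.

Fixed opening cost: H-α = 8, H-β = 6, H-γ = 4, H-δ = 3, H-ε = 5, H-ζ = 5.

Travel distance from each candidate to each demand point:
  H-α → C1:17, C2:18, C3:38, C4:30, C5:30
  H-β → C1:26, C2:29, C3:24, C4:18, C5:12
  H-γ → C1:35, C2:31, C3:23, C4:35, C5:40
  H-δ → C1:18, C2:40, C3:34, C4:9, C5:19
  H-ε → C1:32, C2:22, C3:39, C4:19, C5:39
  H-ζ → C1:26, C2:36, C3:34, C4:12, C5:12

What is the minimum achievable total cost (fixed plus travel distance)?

Open {H-α, H-β, H-δ}: assign each demand point to its cheapest open site.
  C1→H-α 17, C2→H-α 18, C3→H-β 24, C4→H-δ 9, C5→H-β 12
  travel distance 80, fixed 17 → total 97.
Compare {H-α, H-γ, H-ζ}: travel distance 82 + fixed 17 = 99.
Compare {H-β, H-δ, H-ε}: travel distance 85 + fixed 14 = 99.
Compare {H-α, H-γ, H-δ, H-ζ}: travel distance 79 + fixed 20 = 99.
All other subsets cost ≥ 99. Minimum total cost: 97.

97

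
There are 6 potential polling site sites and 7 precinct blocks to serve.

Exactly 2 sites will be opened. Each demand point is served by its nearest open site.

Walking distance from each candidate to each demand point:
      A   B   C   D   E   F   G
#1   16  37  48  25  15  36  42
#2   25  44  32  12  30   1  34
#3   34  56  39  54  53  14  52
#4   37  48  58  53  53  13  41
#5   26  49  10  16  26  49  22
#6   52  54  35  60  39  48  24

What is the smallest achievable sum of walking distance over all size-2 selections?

Open {#2, #5}.
  A→#2 25, B→#2 44, C→#5 10, D→#2 12, E→#5 26, F→#2 1, G→#5 22  ⇒ total 140.
Compare {#1, #2}: total 147.
Compare {#1, #5}: total 152.
No size-2 selection does better; minimum is 140.

140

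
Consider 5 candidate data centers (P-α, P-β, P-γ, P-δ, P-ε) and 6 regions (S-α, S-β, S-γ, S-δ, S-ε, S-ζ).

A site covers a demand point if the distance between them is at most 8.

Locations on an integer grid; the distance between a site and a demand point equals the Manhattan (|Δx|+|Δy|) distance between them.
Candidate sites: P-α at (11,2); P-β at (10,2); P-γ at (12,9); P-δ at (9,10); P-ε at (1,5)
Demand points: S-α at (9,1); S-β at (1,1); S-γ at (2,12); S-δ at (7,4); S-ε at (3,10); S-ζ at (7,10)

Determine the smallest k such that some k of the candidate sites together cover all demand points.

3

Coverage sets (demand points within 8 of each site):
  P-α: {S-α, S-δ}
  P-β: {S-α, S-δ}
  P-γ: {S-ζ}
  P-δ: {S-δ, S-ε, S-ζ}
  P-ε: {S-β, S-γ, S-δ, S-ε}
No 2 sites suffice: every size-2 union leaves at least one demand point uncovered.
But {P-α, P-γ, P-ε} covers everything, so the minimum is 3.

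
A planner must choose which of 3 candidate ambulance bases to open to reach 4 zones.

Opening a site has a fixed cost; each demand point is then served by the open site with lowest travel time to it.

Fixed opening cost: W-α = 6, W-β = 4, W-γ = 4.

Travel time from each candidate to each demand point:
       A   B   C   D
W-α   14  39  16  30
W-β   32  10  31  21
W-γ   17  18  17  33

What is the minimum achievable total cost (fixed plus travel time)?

71

Open {W-α, W-β}: assign each demand point to its cheapest open site.
  A→W-α 14, B→W-β 10, C→W-α 16, D→W-β 21
  travel time 61, fixed 10 → total 71.
Compare {W-β, W-γ}: travel time 65 + fixed 8 = 73.
Compare {W-α, W-β, W-γ}: travel time 61 + fixed 14 = 75.
Compare {W-α, W-γ}: travel time 78 + fixed 10 = 88.
All other subsets cost ≥ 73. Minimum total cost: 71.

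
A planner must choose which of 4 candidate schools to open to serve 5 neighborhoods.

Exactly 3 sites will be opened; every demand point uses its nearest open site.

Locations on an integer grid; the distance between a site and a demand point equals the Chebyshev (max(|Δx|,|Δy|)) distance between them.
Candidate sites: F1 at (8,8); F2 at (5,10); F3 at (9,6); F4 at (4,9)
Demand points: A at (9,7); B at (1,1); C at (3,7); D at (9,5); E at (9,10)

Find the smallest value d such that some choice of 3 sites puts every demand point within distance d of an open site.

Open {F1, F2, F3}.
  Farthest demand point is B at distance 7 (to F1); all others are ≤ 7.
With {F1, F2, F4} the worst case is 7.
With {F1, F3, F4} the worst case is 7.
No size-3 selection achieves below 7.

7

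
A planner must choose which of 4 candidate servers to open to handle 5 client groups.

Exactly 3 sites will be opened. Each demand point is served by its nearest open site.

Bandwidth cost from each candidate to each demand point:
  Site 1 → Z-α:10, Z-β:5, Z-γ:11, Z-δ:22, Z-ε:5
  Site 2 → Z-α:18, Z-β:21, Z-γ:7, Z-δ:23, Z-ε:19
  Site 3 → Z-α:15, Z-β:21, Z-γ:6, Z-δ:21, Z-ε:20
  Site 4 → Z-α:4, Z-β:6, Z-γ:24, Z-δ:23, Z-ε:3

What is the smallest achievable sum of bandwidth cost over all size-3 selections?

39

Open {Site 1, Site 3, Site 4}.
  Z-α→Site 4 4, Z-β→Site 1 5, Z-γ→Site 3 6, Z-δ→Site 3 21, Z-ε→Site 4 3  ⇒ total 39.
Compare {Site 2, Site 3, Site 4}: total 40.
Compare {Site 1, Site 2, Site 4}: total 41.
No size-3 selection does better; minimum is 39.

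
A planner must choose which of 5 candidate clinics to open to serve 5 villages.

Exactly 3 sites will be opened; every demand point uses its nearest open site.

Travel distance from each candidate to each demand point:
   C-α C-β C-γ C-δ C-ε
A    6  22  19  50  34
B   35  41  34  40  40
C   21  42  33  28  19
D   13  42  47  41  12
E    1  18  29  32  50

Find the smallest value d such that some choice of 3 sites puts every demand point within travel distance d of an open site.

Open {A, B, C}.
  Farthest demand point is C-δ at travel distance 28 (to C); all others are ≤ 28.
With {A, C, D} the worst case is 28.
With {A, C, E} the worst case is 28.
No size-3 selection achieves below 28.

28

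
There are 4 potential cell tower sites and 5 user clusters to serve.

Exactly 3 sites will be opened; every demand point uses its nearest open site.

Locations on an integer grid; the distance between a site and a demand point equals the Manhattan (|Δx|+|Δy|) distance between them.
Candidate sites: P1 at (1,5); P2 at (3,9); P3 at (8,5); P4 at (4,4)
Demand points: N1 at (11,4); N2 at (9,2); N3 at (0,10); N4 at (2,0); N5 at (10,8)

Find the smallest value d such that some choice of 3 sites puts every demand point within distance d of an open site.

6

Open {P1, P2, P3}.
  Farthest demand point is N4 at distance 6 (to P1); all others are ≤ 6.
With {P1, P3, P4} the worst case is 6.
With {P2, P3, P4} the worst case is 6.
No size-3 selection achieves below 6.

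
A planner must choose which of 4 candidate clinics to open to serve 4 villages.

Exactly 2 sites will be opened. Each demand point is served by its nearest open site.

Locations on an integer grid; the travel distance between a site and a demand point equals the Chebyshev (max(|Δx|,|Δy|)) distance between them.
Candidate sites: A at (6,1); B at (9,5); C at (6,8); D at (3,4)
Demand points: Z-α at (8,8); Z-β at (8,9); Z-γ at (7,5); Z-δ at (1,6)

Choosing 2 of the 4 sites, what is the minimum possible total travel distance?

Open {C, D}.
  Z-α→C 2, Z-β→C 2, Z-γ→C 3, Z-δ→D 2  ⇒ total 9.
Compare {B, C}: total 11.
Compare {B, D}: total 11.
No size-2 selection does better; minimum is 9.

9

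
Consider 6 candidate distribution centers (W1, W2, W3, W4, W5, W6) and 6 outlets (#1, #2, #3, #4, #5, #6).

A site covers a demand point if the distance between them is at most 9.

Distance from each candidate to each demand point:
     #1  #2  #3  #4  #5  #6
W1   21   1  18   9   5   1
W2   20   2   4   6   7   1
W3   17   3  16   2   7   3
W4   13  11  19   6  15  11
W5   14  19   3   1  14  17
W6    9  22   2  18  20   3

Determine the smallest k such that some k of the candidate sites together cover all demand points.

2

Coverage sets (demand points within 9 of each site):
  W1: {#2, #4, #5, #6}
  W2: {#2, #3, #4, #5, #6}
  W3: {#2, #4, #5, #6}
  W4: {#4}
  W5: {#3, #4}
  W6: {#1, #3, #6}
No single site covers all 6 demand points.
But {W1, W6} covers everything, so the minimum is 2.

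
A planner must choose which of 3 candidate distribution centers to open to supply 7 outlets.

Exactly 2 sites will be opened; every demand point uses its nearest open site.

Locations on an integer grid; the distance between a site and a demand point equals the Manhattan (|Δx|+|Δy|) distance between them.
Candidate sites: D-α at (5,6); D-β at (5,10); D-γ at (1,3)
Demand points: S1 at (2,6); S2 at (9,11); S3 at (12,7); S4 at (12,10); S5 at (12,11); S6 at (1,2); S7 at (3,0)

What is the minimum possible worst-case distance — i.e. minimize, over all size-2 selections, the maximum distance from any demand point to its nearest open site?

8

Open {D-α, D-β}.
  Farthest demand point is S3 at distance 8 (to D-α); all others are ≤ 8.
With {D-β, D-γ} the worst case is 10.
With {D-α, D-γ} the worst case is 12.
No size-2 selection achieves below 8.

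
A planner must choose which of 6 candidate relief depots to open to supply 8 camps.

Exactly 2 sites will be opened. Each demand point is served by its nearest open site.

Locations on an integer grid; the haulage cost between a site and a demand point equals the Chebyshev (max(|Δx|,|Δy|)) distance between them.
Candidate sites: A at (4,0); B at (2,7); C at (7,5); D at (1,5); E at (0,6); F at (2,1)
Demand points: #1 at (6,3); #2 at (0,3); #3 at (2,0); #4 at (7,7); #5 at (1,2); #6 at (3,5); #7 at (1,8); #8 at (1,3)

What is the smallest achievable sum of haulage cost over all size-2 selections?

18

Open {B, F}.
  #1→B 4, #2→F 2, #3→F 1, #4→B 5, #5→F 1, #6→B 2, #7→B 1, #8→F 2  ⇒ total 18.
Compare {C, F}: total 20.
Compare {C, D}: total 21.
No size-2 selection does better; minimum is 18.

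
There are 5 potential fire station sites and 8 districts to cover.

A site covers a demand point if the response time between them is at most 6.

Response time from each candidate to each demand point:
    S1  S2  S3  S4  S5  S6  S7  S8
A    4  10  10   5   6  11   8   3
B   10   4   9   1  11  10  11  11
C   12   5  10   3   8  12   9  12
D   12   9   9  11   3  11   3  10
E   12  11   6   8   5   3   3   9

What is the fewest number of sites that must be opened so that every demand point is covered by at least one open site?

Coverage sets (demand points within 6 of each site):
  A: {S1, S4, S5, S8}
  B: {S2, S4}
  C: {S2, S4}
  D: {S5, S7}
  E: {S3, S5, S6, S7}
No 2 sites suffice: every size-2 union leaves at least one demand point uncovered.
But {A, B, E} covers everything, so the minimum is 3.

3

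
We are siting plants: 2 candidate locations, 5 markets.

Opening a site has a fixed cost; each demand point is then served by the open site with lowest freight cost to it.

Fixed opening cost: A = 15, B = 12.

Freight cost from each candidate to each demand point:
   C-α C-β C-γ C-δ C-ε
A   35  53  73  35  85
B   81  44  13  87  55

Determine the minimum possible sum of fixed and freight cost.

209

Open {A, B}: assign each demand point to its cheapest open site.
  C-α→A 35, C-β→B 44, C-γ→B 13, C-δ→A 35, C-ε→B 55
  freight cost 182, fixed 27 → total 209.
Compare {B}: freight cost 280 + fixed 12 = 292.
Compare {A}: freight cost 281 + fixed 15 = 296.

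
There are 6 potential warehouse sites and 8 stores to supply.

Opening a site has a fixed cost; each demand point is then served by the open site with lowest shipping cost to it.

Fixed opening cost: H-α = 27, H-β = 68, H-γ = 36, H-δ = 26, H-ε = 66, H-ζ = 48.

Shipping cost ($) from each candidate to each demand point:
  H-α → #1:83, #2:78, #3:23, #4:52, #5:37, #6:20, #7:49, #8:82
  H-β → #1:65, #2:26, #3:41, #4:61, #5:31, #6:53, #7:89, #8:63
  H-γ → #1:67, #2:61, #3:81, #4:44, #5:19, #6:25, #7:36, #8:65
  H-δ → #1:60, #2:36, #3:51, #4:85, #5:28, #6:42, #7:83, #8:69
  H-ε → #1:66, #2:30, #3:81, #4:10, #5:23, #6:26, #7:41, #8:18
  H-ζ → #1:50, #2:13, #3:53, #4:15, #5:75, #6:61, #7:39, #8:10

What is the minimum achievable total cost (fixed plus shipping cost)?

Open {H-α, H-ζ}: assign each demand point to its cheapest open site.
  #1→H-ζ 50, #2→H-ζ 13, #3→H-α 23, #4→H-ζ 15, #5→H-α 37, #6→H-α 20, #7→H-ζ 39, #8→H-ζ 10
  shipping cost 207, fixed 75 → total 282.
Compare {H-α, H-γ, H-ζ}: shipping cost 186 + fixed 111 = 297.
Compare {H-α, H-δ, H-ζ}: shipping cost 198 + fixed 101 = 299.
Compare {H-γ, H-ζ}: shipping cost 221 + fixed 84 = 305.
All other subsets cost ≥ 297. Minimum total cost: 282.

282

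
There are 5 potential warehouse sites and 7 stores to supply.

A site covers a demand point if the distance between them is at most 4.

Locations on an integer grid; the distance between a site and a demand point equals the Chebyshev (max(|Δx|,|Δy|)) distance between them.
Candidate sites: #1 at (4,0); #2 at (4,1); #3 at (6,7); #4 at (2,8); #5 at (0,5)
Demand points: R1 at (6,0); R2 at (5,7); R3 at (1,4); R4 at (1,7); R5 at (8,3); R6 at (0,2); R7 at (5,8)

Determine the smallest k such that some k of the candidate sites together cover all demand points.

Coverage sets (demand points within 4 of each site):
  #1: {R1, R3, R5, R6}
  #2: {R1, R3, R5, R6}
  #3: {R2, R5, R7}
  #4: {R2, R3, R4, R7}
  #5: {R3, R4, R6}
No single site covers all 7 demand points.
But {#1, #4} covers everything, so the minimum is 2.

2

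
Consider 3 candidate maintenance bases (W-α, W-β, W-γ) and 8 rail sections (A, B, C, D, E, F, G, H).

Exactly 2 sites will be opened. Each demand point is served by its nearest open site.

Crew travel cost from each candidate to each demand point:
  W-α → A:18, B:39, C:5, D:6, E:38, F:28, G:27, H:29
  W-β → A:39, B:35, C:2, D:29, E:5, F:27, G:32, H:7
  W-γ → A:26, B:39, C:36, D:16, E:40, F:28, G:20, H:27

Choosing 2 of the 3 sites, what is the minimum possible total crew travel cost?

127

Open {W-α, W-β}.
  A→W-α 18, B→W-β 35, C→W-β 2, D→W-α 6, E→W-β 5, F→W-β 27, G→W-α 27, H→W-β 7  ⇒ total 127.
Compare {W-β, W-γ}: total 138.
Compare {W-α, W-γ}: total 181.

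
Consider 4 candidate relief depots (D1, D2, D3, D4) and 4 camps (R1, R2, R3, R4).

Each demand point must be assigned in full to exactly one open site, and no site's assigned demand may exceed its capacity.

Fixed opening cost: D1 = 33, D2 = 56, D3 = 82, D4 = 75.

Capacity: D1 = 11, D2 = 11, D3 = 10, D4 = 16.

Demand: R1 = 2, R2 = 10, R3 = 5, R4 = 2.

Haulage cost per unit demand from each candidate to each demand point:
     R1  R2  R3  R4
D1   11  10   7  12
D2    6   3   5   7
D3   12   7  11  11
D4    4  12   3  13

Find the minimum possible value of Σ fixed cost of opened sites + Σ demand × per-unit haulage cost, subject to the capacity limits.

200

Open {D1, D2}; cheapest assignment that respects the capacities:
  D1 (cap 11, load 9): R1, R3, R4 — cost 2×11 + 5×7 + 2×12 = 81
  D2 (cap 11, load 10): R2 — cost 10×3 = 30
  Shipping 111, fixed 89 → total 200.
  Any other capacity-feasible assignment to {D1, D2} ships for at least 111.
Compare {D2, D4}: its best feasible assignment gives total 210.
Compare {D1, D2, D4}: its best feasible assignment gives total 241.
Every other set of open sites that can feasibly serve all demand totals ≥ 210 even under its best assignment. Minimum: 200.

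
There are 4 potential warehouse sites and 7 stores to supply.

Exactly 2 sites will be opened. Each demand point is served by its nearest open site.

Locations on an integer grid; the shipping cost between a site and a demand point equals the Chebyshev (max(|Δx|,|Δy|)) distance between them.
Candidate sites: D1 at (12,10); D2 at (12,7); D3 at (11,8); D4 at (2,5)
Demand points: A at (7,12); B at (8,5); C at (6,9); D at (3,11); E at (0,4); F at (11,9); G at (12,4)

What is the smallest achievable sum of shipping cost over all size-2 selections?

24

Open {D3, D4}.
  A→D3 4, B→D3 3, C→D4 4, D→D4 6, E→D4 2, F→D3 1, G→D3 4  ⇒ total 24.
Compare {D2, D4}: total 26.
Compare {D1, D4}: total 29.
No size-2 selection does better; minimum is 24.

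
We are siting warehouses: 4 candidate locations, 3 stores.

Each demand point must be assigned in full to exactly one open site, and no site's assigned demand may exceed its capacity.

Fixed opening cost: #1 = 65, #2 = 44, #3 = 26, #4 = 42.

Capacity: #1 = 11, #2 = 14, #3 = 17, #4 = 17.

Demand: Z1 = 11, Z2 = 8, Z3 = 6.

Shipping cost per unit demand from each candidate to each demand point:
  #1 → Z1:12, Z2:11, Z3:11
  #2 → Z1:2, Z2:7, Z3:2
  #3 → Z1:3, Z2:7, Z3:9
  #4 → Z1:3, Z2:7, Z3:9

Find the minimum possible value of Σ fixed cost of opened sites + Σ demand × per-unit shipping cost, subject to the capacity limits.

171

Open {#2, #3}; cheapest assignment that respects the capacities:
  #2 (cap 14, load 14): Z2, Z3 — cost 8×7 + 6×2 = 68
  #3 (cap 17, load 11): Z1 — cost 11×3 = 33
  Shipping 101, fixed 70 → total 171.
  Any other capacity-feasible assignment to {#2, #3} ships for at least 101.
Compare {#2, #4}: its best feasible assignment gives total 187.
Compare {#3, #4}: its best feasible assignment gives total 211.
Every other set of open sites that can feasibly serve all demand totals ≥ 187 even under its best assignment. Minimum: 171.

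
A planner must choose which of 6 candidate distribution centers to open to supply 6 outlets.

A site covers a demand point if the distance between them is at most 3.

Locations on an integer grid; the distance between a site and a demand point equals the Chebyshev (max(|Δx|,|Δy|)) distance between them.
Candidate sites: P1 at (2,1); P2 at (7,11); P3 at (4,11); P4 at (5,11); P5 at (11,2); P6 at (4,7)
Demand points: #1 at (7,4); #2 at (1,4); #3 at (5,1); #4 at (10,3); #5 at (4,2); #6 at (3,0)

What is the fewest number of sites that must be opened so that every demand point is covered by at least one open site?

3

Coverage sets (demand points within 3 of each site):
  P1: {#2, #3, #5, #6}
  P2: {}
  P3: {}
  P4: {}
  P5: {#4}
  P6: {#1, #2}
No 2 sites suffice: every size-2 union leaves at least one demand point uncovered.
But {P1, P5, P6} covers everything, so the minimum is 3.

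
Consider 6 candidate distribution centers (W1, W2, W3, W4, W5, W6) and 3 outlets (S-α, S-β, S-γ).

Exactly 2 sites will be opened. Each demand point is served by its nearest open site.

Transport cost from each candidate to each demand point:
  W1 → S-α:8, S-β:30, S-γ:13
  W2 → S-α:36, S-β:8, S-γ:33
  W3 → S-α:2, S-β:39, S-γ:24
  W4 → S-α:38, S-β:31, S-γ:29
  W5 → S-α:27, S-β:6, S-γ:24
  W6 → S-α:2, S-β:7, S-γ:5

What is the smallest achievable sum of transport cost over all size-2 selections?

13

Open {W5, W6}.
  S-α→W6 2, S-β→W5 6, S-γ→W6 5  ⇒ total 13.
Compare {W1, W6}: total 14.
Compare {W2, W6}: total 14.
No size-2 selection does better; minimum is 13.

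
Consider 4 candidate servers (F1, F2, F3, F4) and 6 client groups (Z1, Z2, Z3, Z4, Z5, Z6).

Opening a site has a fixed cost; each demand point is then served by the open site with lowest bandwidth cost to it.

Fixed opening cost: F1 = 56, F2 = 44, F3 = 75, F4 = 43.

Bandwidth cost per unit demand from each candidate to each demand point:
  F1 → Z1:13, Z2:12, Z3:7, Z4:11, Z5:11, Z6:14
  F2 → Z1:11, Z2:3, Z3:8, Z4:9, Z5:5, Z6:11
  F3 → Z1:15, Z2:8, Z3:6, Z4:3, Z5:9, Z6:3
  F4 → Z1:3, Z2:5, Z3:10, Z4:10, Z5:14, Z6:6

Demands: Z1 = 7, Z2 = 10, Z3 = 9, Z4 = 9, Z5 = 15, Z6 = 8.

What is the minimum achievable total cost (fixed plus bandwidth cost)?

Open {F2, F3, F4}: assign each demand point to its cheapest open site.
  Z1→F4 7×3=21, Z2→F2 10×3=30, Z3→F3 9×6=54, Z4→F3 9×3=27, Z5→F2 15×5=75, Z6→F3 8×3=24
  bandwidth cost 231, fixed 162 → total 393.
Compare {F2, F3}: bandwidth cost 287 + fixed 119 = 406.
Compare {F2, F4}: bandwidth cost 327 + fixed 87 = 414.
Compare {F3, F4}: bandwidth cost 311 + fixed 118 = 429.
All other subsets cost ≥ 406. Minimum total cost: 393.

393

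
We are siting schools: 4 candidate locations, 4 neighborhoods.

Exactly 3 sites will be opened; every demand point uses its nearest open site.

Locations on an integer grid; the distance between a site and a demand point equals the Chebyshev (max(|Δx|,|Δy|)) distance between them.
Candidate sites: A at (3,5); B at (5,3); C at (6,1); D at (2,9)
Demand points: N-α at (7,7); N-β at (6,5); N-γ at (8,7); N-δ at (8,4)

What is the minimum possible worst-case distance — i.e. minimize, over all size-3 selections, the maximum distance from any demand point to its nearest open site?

Open {A, B, C}.
  Farthest demand point is N-α at distance 4 (to A); all others are ≤ 4.
With {A, B, D} the worst case is 4.
With {B, C, D} the worst case is 4.
No size-3 selection achieves below 4.

4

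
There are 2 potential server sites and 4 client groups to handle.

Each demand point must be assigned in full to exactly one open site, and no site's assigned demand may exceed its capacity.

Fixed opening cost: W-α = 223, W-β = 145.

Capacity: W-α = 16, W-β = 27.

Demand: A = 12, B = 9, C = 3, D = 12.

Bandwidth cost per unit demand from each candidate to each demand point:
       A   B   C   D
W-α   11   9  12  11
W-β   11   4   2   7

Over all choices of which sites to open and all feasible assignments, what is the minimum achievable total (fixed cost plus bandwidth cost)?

Open {W-α, W-β}; cheapest assignment that respects the capacities:
  W-α (cap 16, load 12): A — cost 12×11 = 132
  W-β (cap 27, load 24): B, C, D — cost 9×4 + 3×2 + 12×7 = 126
  Shipping 258, fixed 368 → total 626.
  Any other capacity-feasible assignment to {W-α, W-β} ships for at least 258.
Total demand is 36 and no other set of sites has combined capacity ≥ 36, so {W-α, W-β} is the only feasible choice of open sites. Minimum: 626.

626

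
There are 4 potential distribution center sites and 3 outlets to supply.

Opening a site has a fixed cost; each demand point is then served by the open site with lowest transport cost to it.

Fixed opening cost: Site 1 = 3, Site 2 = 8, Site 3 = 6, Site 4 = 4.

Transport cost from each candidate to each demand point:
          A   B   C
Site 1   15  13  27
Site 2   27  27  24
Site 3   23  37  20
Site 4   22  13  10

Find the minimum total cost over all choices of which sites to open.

45

Open {Site 1, Site 4}: assign each demand point to its cheapest open site.
  A→Site 1 15, B→Site 1 13, C→Site 4 10
  transport cost 38, fixed 7 → total 45.
Compare {Site 4}: transport cost 45 + fixed 4 = 49.
Compare {Site 1, Site 3, Site 4}: transport cost 38 + fixed 13 = 51.
Compare {Site 1, Site 2, Site 4}: transport cost 38 + fixed 15 = 53.
All other subsets cost ≥ 49. Minimum total cost: 45.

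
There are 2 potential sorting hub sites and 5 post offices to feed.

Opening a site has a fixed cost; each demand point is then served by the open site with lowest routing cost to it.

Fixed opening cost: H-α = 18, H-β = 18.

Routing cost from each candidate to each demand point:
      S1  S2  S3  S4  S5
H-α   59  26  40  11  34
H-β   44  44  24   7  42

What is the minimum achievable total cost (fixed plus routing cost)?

Open {H-α, H-β}: assign each demand point to its cheapest open site.
  S1→H-β 44, S2→H-α 26, S3→H-β 24, S4→H-β 7, S5→H-α 34
  routing cost 135, fixed 36 → total 171.
Compare {H-β}: routing cost 161 + fixed 18 = 179.
Compare {H-α}: routing cost 170 + fixed 18 = 188.

171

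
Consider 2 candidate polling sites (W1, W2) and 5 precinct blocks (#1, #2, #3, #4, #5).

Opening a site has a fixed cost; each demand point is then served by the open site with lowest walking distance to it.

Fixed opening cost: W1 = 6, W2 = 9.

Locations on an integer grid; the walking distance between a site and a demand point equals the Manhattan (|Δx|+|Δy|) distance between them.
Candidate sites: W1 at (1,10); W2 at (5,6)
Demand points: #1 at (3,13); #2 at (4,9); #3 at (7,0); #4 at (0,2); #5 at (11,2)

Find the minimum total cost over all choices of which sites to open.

49

Open {W2}: assign each demand point to its cheapest open site.
  #1→W2 9, #2→W2 4, #3→W2 8, #4→W2 9, #5→W2 10
  walking distance 40, fixed 9 → total 49.
Compare {W1, W2}: walking distance 36 + fixed 15 = 51.
Compare {W1}: walking distance 52 + fixed 6 = 58.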